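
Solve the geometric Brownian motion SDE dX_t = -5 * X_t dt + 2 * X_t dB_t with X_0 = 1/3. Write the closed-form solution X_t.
X_t = 1/3 * exp((-7) * t + (2) * B_t)

For GBM dX = mu X dt + sigma X dB with X_0 = x_0, apply Itô to Y = log X: dY = (mu - sigma^2/2) dt + sigma dB, so Y_t = log(x_0) + (mu - sigma^2/2) t + sigma B_t and hence X_t = x_0 * exp((mu - sigma^2/2) t + sigma B_t).
With mu = -5, sigma = 2, x_0 = 1/3, this gives:
  X_t = 1/3 * exp((-7) * t + (2) * B_t).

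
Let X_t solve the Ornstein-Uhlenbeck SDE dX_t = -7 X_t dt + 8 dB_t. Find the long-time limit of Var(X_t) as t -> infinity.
lim Var(X_t) = 32/7

The OU SDE dX = -theta X dt + sigma dB admits the integrating factor exp(theta t): d(exp(theta t) X_t) = sigma exp(theta t) dB_t. Integrating from 0 to t gives X_t = x_0 * exp(-theta t) + sigma * int_0^t exp(-theta (t-s)) dB_s for any initial x_0. The Itô integral has variance (by the Itô isometry) sigma^2 * int_0^t exp(-2 theta (t - s)) ds = sigma^2 * (1 - exp(-2 theta t)) / (2 theta), independent of x_0.
With theta = 7, sigma = 8:
  Var(X_t) = (8)^2 * (1 - exp(-2*7 t)) / (2 * 7) = 32/7 - 32*exp(-14*t)/7.
As t -> infinity, exp(-2*7 t) -> 0, so the stationary variance is sigma^2 / (2 theta) = 32/7.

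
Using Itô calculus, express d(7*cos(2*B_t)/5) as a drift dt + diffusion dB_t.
d(7*cos(2*B_t)/5) = (-14*cos(2*B_t)/5) dt + (-14*sin(2*B_t)/5) dB_t

Itô's formula for f(B_t) gives d f(B_t) = f'(B_t) dB_t + (1/2) f''(B_t) dt. Compute derivatives of f(x) = 7*cos(2*x)/5:
  f'(x)  = -14*sin(2*x)/5
  f''(x) = -28*cos(2*x)/5
Substitute x = B_t and multiply the f'' term by 1/2:
  drift     = (1/2) * (-28*cos(2*x)/5) evaluated at B_t = -14*cos(2*B_t)/5
  diffusion = (-14*sin(2*x)/5) evaluated at B_t = -14*sin(2*B_t)/5
Therefore d(7*cos(2*B_t)/5) = (-14*cos(2*B_t)/5) dt + (-14*sin(2*B_t)/5) dB_t.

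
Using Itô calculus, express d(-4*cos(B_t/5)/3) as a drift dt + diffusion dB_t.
d(-4*cos(B_t/5)/3) = (2*cos(B_t/5)/75) dt + (4*sin(B_t/5)/15) dB_t

Itô's formula for f(B_t) gives d f(B_t) = f'(B_t) dB_t + (1/2) f''(B_t) dt. Compute derivatives of f(x) = -4*cos(x/5)/3:
  f'(x)  = 4*sin(x/5)/15
  f''(x) = 4*cos(x/5)/75
Substitute x = B_t and multiply the f'' term by 1/2:
  drift     = (1/2) * (4*cos(x/5)/75) evaluated at B_t = 2*cos(B_t/5)/75
  diffusion = (4*sin(x/5)/15) evaluated at B_t = 4*sin(B_t/5)/15
Therefore d(-4*cos(B_t/5)/3) = (2*cos(B_t/5)/75) dt + (4*sin(B_t/5)/15) dB_t.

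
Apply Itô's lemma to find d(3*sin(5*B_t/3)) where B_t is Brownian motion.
d(3*sin(5*B_t/3)) = (-25*sin(5*B_t/3)/6) dt + (5*cos(5*B_t/3)) dB_t

Itô's formula for f(B_t) gives d f(B_t) = f'(B_t) dB_t + (1/2) f''(B_t) dt. Compute derivatives of f(x) = 3*sin(5*x/3):
  f'(x)  = 5*cos(5*x/3)
  f''(x) = -25*sin(5*x/3)/3
Substitute x = B_t and multiply the f'' term by 1/2:
  drift     = (1/2) * (-25*sin(5*x/3)/3) evaluated at B_t = -25*sin(5*B_t/3)/6
  diffusion = (5*cos(5*x/3)) evaluated at B_t = 5*cos(5*B_t/3)
Therefore d(3*sin(5*B_t/3)) = (-25*sin(5*B_t/3)/6) dt + (5*cos(5*B_t/3)) dB_t.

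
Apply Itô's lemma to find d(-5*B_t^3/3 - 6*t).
d(-5*B_t^3/3 - 6*t) = (-5*B_t - 6) dt + (-5*B_t^2) dB_t

Itô's formula for f(t, x): d f(t, B_t) = (f_t + (1/2) f_xx) dt + f_x dB_t. Compute partials of f(t, x) = -6*t - 5*x^3/3:
  f_t(t,x)  = -6
  f_x(t,x)  = -5*x^2
  f_xx(t,x) = -10*x
Assemble drift = f_t + (1/2) f_xx = -5*x - 6 and diffusion = f_x = -5*x^2. Substituting x = B_t:
  d(-5*B_t^3/3 - 6*t) = (-5*B_t - 6) dt + (-5*B_t^2) dB_t.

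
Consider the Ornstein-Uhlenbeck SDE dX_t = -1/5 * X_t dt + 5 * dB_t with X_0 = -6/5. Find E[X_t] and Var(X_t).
E[X_t] = -6*exp(-t/5)/5; Var(X_t) = 125/2 - 125*exp(-2*t/5)/2

The OU SDE dX = -theta X dt + sigma dB admits the integrating factor exp(theta t): d(exp(theta t) X_t) = sigma exp(theta t) dB_t. Integrating from 0 to t:
  X_t = x_0 * exp(-theta t) + sigma * int_0^t exp(-theta (t-s)) dB_s.
The Itô integral has mean 0 and (by the Itô isometry) variance sigma^2 * int_0^t exp(-2 theta (t - s)) ds = sigma^2 * (1 - exp(-2 theta t)) / (2 theta).
With theta = 1/5, sigma = 5, x_0 = -6/5:
  E[X_t] = -6/5 * exp(-1/5 t) = -6*exp(-t/5)/5
  Var(X_t) = (5)^2 * (1 - exp(-2*1/5 t)) / (2 * 1/5) = 125/2 - 125*exp(-2*t/5)/2.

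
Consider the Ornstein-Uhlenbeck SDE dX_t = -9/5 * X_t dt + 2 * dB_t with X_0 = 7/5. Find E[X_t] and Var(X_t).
E[X_t] = 7*exp(-9*t/5)/5; Var(X_t) = 10/9 - 10*exp(-18*t/5)/9

The OU SDE dX = -theta X dt + sigma dB admits the integrating factor exp(theta t): d(exp(theta t) X_t) = sigma exp(theta t) dB_t. Integrating from 0 to t:
  X_t = x_0 * exp(-theta t) + sigma * int_0^t exp(-theta (t-s)) dB_s.
The Itô integral has mean 0 and (by the Itô isometry) variance sigma^2 * int_0^t exp(-2 theta (t - s)) ds = sigma^2 * (1 - exp(-2 theta t)) / (2 theta).
With theta = 9/5, sigma = 2, x_0 = 7/5:
  E[X_t] = 7/5 * exp(-9/5 t) = 7*exp(-9*t/5)/5
  Var(X_t) = (2)^2 * (1 - exp(-2*9/5 t)) / (2 * 9/5) = 10/9 - 10*exp(-18*t/5)/9.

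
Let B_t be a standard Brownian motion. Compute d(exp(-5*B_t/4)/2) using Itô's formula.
d(exp(-5*B_t/4)/2) = (25*exp(-5*B_t/4)/64) dt + (-5*exp(-5*B_t/4)/8) dB_t

Itô's formula for f(B_t) gives d f(B_t) = f'(B_t) dB_t + (1/2) f''(B_t) dt. Compute derivatives of f(x) = exp(-5*x/4)/2:
  f'(x)  = -5*exp(-5*x/4)/8
  f''(x) = 25*exp(-5*x/4)/32
Substitute x = B_t and multiply the f'' term by 1/2:
  drift     = (1/2) * (25*exp(-5*x/4)/32) evaluated at B_t = 25*exp(-5*B_t/4)/64
  diffusion = (-5*exp(-5*x/4)/8) evaluated at B_t = -5*exp(-5*B_t/4)/8
Therefore d(exp(-5*B_t/4)/2) = (25*exp(-5*B_t/4)/64) dt + (-5*exp(-5*B_t/4)/8) dB_t.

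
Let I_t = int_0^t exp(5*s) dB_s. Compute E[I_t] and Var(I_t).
E[I_t] = 0; Var(I_t) = exp(10*t)/10 - 1/10

The Itô integral of a deterministic integrand f(s) has mean 0 because each increment f(s) * (B_{s+ds} - B_s) has mean 0. By the Itô isometry:
  Var( int_0^t f(s) dB_s ) = E[ (int_0^t f(s) dB_s)^2 ] = int_0^t f(s)^2 ds.
Here f(s) = exp(5*s), so f(s)^2 = exp(10*s). Integrate:
  int_0^t (exp(10*s)) ds = exp(10*t)/10 - 1/10.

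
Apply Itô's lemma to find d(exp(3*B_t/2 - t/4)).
d(exp(3*B_t/2 - t/4)) = (7*exp(3*B_t/2 - t/4)/8) dt + (3*exp(3*B_t/2 - t/4)/2) dB_t

Itô's formula for f(t, x): d f(t, B_t) = (f_t + (1/2) f_xx) dt + f_x dB_t. Compute partials of f(t, x) = exp(-t/4 + 3*x/2):
  f_t(t,x)  = -exp(-t/4 + 3*x/2)/4
  f_x(t,x)  = 3*exp(-t/4 + 3*x/2)/2
  f_xx(t,x) = 9*exp(-t/4 + 3*x/2)/4
Assemble drift = f_t + (1/2) f_xx = 7*exp(-t/4 + 3*x/2)/8 and diffusion = f_x = 3*exp(-t/4 + 3*x/2)/2. Substituting x = B_t:
  d(exp(3*B_t/2 - t/4)) = (7*exp(3*B_t/2 - t/4)/8) dt + (3*exp(3*B_t/2 - t/4)/2) dB_t.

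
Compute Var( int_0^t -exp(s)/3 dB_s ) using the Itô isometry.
Var = exp(2*t)/18 - 1/18

The Itô integral of a deterministic integrand f(s) has mean 0 because each increment f(s) * (B_{s+ds} - B_s) has mean 0. By the Itô isometry:
  Var( int_0^t f(s) dB_s ) = E[ (int_0^t f(s) dB_s)^2 ] = int_0^t f(s)^2 ds.
Here f(s) = -exp(s)/3, so f(s)^2 = exp(2*s)/9. Integrate:
  int_0^t (exp(2*s)/9) ds = exp(2*t)/18 - 1/18.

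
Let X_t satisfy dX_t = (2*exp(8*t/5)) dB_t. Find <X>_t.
<X>_t = 5*exp(16*t/5)/4 - 5/4

For an Itô process dX_t = a(t) dt + b(t) dB_t, the quadratic variation is <X>_t = int_0^t b(s)^2 ds (the drift term does not contribute). Here b(s) = 2*exp(8*s/5), so
  b(s)^2 = 4*exp(16*s/5).
Integrating from 0 to t:
  <X>_t = int_0^t (4*exp(16*s/5)) ds = 5*exp(16*t/5)/4 - 5/4.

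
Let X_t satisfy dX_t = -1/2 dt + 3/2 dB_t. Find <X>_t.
<X>_t = 9*t/4

For an Itô process dX_t = a(t) dt + b(t) dB_t, the quadratic variation is <X>_t = int_0^t b(s)^2 ds (the drift term does not contribute). Here b(s) = 3/2, so
  b(s)^2 = 9/4.
Integrating from 0 to t:
  <X>_t = int_0^t (9/4) ds = 9*t/4.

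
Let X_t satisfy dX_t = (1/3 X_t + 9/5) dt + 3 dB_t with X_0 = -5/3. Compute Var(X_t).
Var(X_t) = 27*exp(2*t/3)/2 - 27/2

The variance V(t) = Var(X_t) satisfies V'(t) = 2 a V(t) + c^2 with V(0) = 0 (drift coefficient is linear in X, diffusion is constant). With a = 1/3, c = 3, the solution is
  V(t) = (c^2 / (2 a)) * (exp(2 a t) - 1)
       = (3^2 / (2*(1/3))) * (exp((2/3) t) - 1)
       = 27*exp(2*t/3)/2 - 27/2.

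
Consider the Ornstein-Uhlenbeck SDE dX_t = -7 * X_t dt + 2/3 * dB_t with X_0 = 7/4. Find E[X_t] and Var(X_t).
E[X_t] = 7*exp(-7*t)/4; Var(X_t) = 2/63 - 2*exp(-14*t)/63

The OU SDE dX = -theta X dt + sigma dB admits the integrating factor exp(theta t): d(exp(theta t) X_t) = sigma exp(theta t) dB_t. Integrating from 0 to t:
  X_t = x_0 * exp(-theta t) + sigma * int_0^t exp(-theta (t-s)) dB_s.
The Itô integral has mean 0 and (by the Itô isometry) variance sigma^2 * int_0^t exp(-2 theta (t - s)) ds = sigma^2 * (1 - exp(-2 theta t)) / (2 theta).
With theta = 7, sigma = 2/3, x_0 = 7/4:
  E[X_t] = 7/4 * exp(-7 t) = 7*exp(-7*t)/4
  Var(X_t) = (2/3)^2 * (1 - exp(-2*7 t)) / (2 * 7) = 2/63 - 2*exp(-14*t)/63.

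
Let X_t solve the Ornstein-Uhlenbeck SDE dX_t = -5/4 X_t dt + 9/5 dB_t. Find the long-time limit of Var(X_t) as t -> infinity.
lim Var(X_t) = 162/125

The OU SDE dX = -theta X dt + sigma dB admits the integrating factor exp(theta t): d(exp(theta t) X_t) = sigma exp(theta t) dB_t. Integrating from 0 to t gives X_t = x_0 * exp(-theta t) + sigma * int_0^t exp(-theta (t-s)) dB_s for any initial x_0. The Itô integral has variance (by the Itô isometry) sigma^2 * int_0^t exp(-2 theta (t - s)) ds = sigma^2 * (1 - exp(-2 theta t)) / (2 theta), independent of x_0.
With theta = 5/4, sigma = 9/5:
  Var(X_t) = (9/5)^2 * (1 - exp(-2*5/4 t)) / (2 * 5/4) = 162/125 - 162*exp(-5*t/2)/125.
As t -> infinity, exp(-2*5/4 t) -> 0, so the stationary variance is sigma^2 / (2 theta) = 162/125.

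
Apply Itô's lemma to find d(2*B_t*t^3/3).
d(2*B_t*t^3/3) = (2*B_t*t^2) dt + (2*t^3/3) dB_t

Itô's formula for f(t, x): d f(t, B_t) = (f_t + (1/2) f_xx) dt + f_x dB_t. Compute partials of f(t, x) = 2*t^3*x/3:
  f_t(t,x)  = 2*t^2*x
  f_x(t,x)  = 2*t^3/3
  f_xx(t,x) = 0
Assemble drift = f_t + (1/2) f_xx = 2*t^2*x and diffusion = f_x = 2*t^3/3. Substituting x = B_t:
  d(2*B_t*t^3/3) = (2*B_t*t^2) dt + (2*t^3/3) dB_t.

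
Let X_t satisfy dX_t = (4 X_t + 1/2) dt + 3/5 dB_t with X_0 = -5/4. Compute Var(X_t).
Var(X_t) = 9*exp(8*t)/200 - 9/200

The variance V(t) = Var(X_t) satisfies V'(t) = 2 a V(t) + c^2 with V(0) = 0 (drift coefficient is linear in X, diffusion is constant). With a = 4, c = 3/5, the solution is
  V(t) = (c^2 / (2 a)) * (exp(2 a t) - 1)
       = ((3/5)^2 / (2*4)) * (exp(8 t) - 1)
       = 9*exp(8*t)/200 - 9/200.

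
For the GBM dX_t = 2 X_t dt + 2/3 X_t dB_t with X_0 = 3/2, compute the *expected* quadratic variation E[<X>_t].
E[<X>_t] = 9*exp(40*t/9)/40 - 9/40

<X>_t = int_0^t ((2/3) * X_s)^2 ds. Taking expectation inside the integral: E[<X>_t] = (2/3)^2 * int_0^t E[X_s^2] ds. For GBM, E[X_s^2] = x_0^2 * exp((2 mu + sigma^2) s). Integrating:
  E[<X>_t] = (2/3)^2 * (3/2)^2 * (exp((2*2 + (2/3)^2) t) - 1) / (2*2 + (2/3)^2)
           = (2/3)^2 * (3/2)^2 * (exp((40/9) t) - 1) / (40/9) = 9*exp(40*t/9)/40 - 9/40.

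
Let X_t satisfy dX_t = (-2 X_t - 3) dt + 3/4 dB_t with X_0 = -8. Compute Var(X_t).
Var(X_t) = 9/64 - 9*exp(-4*t)/64

The variance V(t) = Var(X_t) satisfies V'(t) = 2 a V(t) + c^2 with V(0) = 0 (drift coefficient is linear in X, diffusion is constant). With a = -2, c = 3/4, the solution is
  V(t) = (c^2 / (2 a)) * (exp(2 a t) - 1)
       = ((3/4)^2 / (2*(-2))) * (exp((-4) t) - 1)
       = 9/64 - 9*exp(-4*t)/64.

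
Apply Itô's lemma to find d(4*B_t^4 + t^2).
d(4*B_t^4 + t^2) = (24*B_t^2 + 2*t) dt + (16*B_t^3) dB_t

Itô's formula for f(t, x): d f(t, B_t) = (f_t + (1/2) f_xx) dt + f_x dB_t. Compute partials of f(t, x) = t^2 + 4*x^4:
  f_t(t,x)  = 2*t
  f_x(t,x)  = 16*x^3
  f_xx(t,x) = 48*x^2
Assemble drift = f_t + (1/2) f_xx = 2*t + 24*x^2 and diffusion = f_x = 16*x^3. Substituting x = B_t:
  d(4*B_t^4 + t^2) = (24*B_t^2 + 2*t) dt + (16*B_t^3) dB_t.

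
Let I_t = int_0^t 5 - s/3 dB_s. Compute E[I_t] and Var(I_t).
E[I_t] = 0; Var(I_t) = t*(t^2 - 45*t + 675)/27

The Itô integral of a deterministic integrand f(s) has mean 0 because each increment f(s) * (B_{s+ds} - B_s) has mean 0. By the Itô isometry:
  Var( int_0^t f(s) dB_s ) = E[ (int_0^t f(s) dB_s)^2 ] = int_0^t f(s)^2 ds.
Here f(s) = 5 - s/3, so f(s)^2 = (s - 15)^2/9. Integrate:
  int_0^t ((s - 15)^2/9) ds = t*(t^2 - 45*t + 675)/27.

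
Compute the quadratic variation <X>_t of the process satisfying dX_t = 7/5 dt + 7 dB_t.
<X>_t = 49*t

For an Itô process dX_t = a(t) dt + b(t) dB_t, the quadratic variation is <X>_t = int_0^t b(s)^2 ds (the drift term does not contribute). Here b(s) = 7, so
  b(s)^2 = 49.
Integrating from 0 to t:
  <X>_t = int_0^t (49) ds = 49*t.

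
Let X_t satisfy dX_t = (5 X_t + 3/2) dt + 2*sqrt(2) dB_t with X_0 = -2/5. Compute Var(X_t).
Var(X_t) = 4*exp(10*t)/5 - 4/5

The variance V(t) = Var(X_t) satisfies V'(t) = 2 a V(t) + c^2 with V(0) = 0 (drift coefficient is linear in X, diffusion is constant). With a = 5, c = 2*sqrt(2), the solution is
  V(t) = (c^2 / (2 a)) * (exp(2 a t) - 1)
       = ((2*sqrt(2))^2 / (2*5)) * (exp(10 t) - 1)
       = 4*exp(10*t)/5 - 4/5.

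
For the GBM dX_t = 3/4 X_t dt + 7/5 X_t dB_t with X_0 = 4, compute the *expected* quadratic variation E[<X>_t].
E[<X>_t] = 1568*exp(173*t/50)/173 - 1568/173

<X>_t = int_0^t ((7/5) * X_s)^2 ds. Taking expectation inside the integral: E[<X>_t] = (7/5)^2 * int_0^t E[X_s^2] ds. For GBM, E[X_s^2] = x_0^2 * exp((2 mu + sigma^2) s). Integrating:
  E[<X>_t] = (7/5)^2 * 4^2 * (exp((2*(3/4) + (7/5)^2) t) - 1) / (2*(3/4) + (7/5)^2)
           = (7/5)^2 * 4^2 * (exp((173/50) t) - 1) / (173/50) = 1568*exp(173*t/50)/173 - 1568/173.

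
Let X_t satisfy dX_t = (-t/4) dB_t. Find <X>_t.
<X>_t = t^3/48

For an Itô process dX_t = a(t) dt + b(t) dB_t, the quadratic variation is <X>_t = int_0^t b(s)^2 ds (the drift term does not contribute). Here b(s) = -s/4, so
  b(s)^2 = s^2/16.
Integrating from 0 to t:
  <X>_t = int_0^t (s^2/16) ds = t^3/48.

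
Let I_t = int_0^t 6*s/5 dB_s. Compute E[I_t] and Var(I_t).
E[I_t] = 0; Var(I_t) = 12*t^3/25

The Itô integral of a deterministic integrand f(s) has mean 0 because each increment f(s) * (B_{s+ds} - B_s) has mean 0. By the Itô isometry:
  Var( int_0^t f(s) dB_s ) = E[ (int_0^t f(s) dB_s)^2 ] = int_0^t f(s)^2 ds.
Here f(s) = 6*s/5, so f(s)^2 = 36*s^2/25. Integrate:
  int_0^t (36*s^2/25) ds = 12*t^3/25.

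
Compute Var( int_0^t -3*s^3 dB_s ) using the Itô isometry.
Var = 9*t^7/7

The Itô integral of a deterministic integrand f(s) has mean 0 because each increment f(s) * (B_{s+ds} - B_s) has mean 0. By the Itô isometry:
  Var( int_0^t f(s) dB_s ) = E[ (int_0^t f(s) dB_s)^2 ] = int_0^t f(s)^2 ds.
Here f(s) = -3*s^3, so f(s)^2 = 9*s^6. Integrate:
  int_0^t (9*s^6) ds = 9*t^7/7.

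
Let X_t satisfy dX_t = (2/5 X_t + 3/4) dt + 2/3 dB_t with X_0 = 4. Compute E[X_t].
E[X_t] = 47*exp(2*t/5)/8 - 15/8

Taking expectations and using E[dB_t] = 0, the mean m(t) = E[X_t] satisfies the ODE m'(t) = a m(t) + b with m(0) = x_0. With a = 2/5, b = 3/4, x_0 = 4, the solution is
  m(t) = x_0 * exp(a t) + (b/a) * (exp(a t) - 1)
       = 4 * exp((2/5) t) + ((3/4)/(2/5)) * (exp((2/5) t) - 1)
       = 47*exp(2*t/5)/8 - 15/8.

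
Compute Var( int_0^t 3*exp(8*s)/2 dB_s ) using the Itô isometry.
Var = 9*exp(16*t)/64 - 9/64

The Itô integral of a deterministic integrand f(s) has mean 0 because each increment f(s) * (B_{s+ds} - B_s) has mean 0. By the Itô isometry:
  Var( int_0^t f(s) dB_s ) = E[ (int_0^t f(s) dB_s)^2 ] = int_0^t f(s)^2 ds.
Here f(s) = 3*exp(8*s)/2, so f(s)^2 = 9*exp(16*s)/4. Integrate:
  int_0^t (9*exp(16*s)/4) ds = 9*exp(16*t)/64 - 9/64.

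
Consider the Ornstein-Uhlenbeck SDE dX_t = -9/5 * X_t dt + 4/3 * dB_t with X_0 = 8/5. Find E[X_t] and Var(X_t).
E[X_t] = 8*exp(-9*t/5)/5; Var(X_t) = 40/81 - 40*exp(-18*t/5)/81

The OU SDE dX = -theta X dt + sigma dB admits the integrating factor exp(theta t): d(exp(theta t) X_t) = sigma exp(theta t) dB_t. Integrating from 0 to t:
  X_t = x_0 * exp(-theta t) + sigma * int_0^t exp(-theta (t-s)) dB_s.
The Itô integral has mean 0 and (by the Itô isometry) variance sigma^2 * int_0^t exp(-2 theta (t - s)) ds = sigma^2 * (1 - exp(-2 theta t)) / (2 theta).
With theta = 9/5, sigma = 4/3, x_0 = 8/5:
  E[X_t] = 8/5 * exp(-9/5 t) = 8*exp(-9*t/5)/5
  Var(X_t) = (4/3)^2 * (1 - exp(-2*9/5 t)) / (2 * 9/5) = 40/81 - 40*exp(-18*t/5)/81.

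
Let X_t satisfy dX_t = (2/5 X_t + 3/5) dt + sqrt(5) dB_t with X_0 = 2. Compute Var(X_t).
Var(X_t) = 25*exp(4*t/5)/4 - 25/4

The variance V(t) = Var(X_t) satisfies V'(t) = 2 a V(t) + c^2 with V(0) = 0 (drift coefficient is linear in X, diffusion is constant). With a = 2/5, c = sqrt(5), the solution is
  V(t) = (c^2 / (2 a)) * (exp(2 a t) - 1)
       = (sqrt(5)^2 / (2*(2/5))) * (exp((4/5) t) - 1)
       = 25*exp(4*t/5)/4 - 25/4.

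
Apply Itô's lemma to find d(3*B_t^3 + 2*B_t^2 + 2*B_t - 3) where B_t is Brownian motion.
d(3*B_t^3 + 2*B_t^2 + 2*B_t - 3) = (9*B_t + 2) dt + (9*B_t^2 + 4*B_t + 2) dB_t

Itô's formula for f(B_t) gives d f(B_t) = f'(B_t) dB_t + (1/2) f''(B_t) dt. Compute derivatives of f(x) = 3*x^3 + 2*x^2 + 2*x - 3:
  f'(x)  = 9*x^2 + 4*x + 2
  f''(x) = 18*x + 4
Substitute x = B_t and multiply the f'' term by 1/2:
  drift     = (1/2) * (18*x + 4) evaluated at B_t = 9*B_t + 2
  diffusion = (9*x^2 + 4*x + 2) evaluated at B_t = 9*B_t^2 + 4*B_t + 2
Therefore d(3*B_t^3 + 2*B_t^2 + 2*B_t - 3) = (9*B_t + 2) dt + (9*B_t^2 + 4*B_t + 2) dB_t.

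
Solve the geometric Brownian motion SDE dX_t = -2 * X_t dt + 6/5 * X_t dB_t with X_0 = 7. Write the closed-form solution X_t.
X_t = 7 * exp((-68/25) * t + (6/5) * B_t)

For GBM dX = mu X dt + sigma X dB with X_0 = x_0, apply Itô to Y = log X: dY = (mu - sigma^2/2) dt + sigma dB, so Y_t = log(x_0) + (mu - sigma^2/2) t + sigma B_t and hence X_t = x_0 * exp((mu - sigma^2/2) t + sigma B_t).
With mu = -2, sigma = 6/5, x_0 = 7, this gives:
  X_t = 7 * exp((-68/25) * t + (6/5) * B_t).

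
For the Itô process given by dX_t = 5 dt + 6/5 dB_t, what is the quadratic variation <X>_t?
<X>_t = 36*t/25

For an Itô process dX_t = a(t) dt + b(t) dB_t, the quadratic variation is <X>_t = int_0^t b(s)^2 ds (the drift term does not contribute). Here b(s) = 6/5, so
  b(s)^2 = 36/25.
Integrating from 0 to t:
  <X>_t = int_0^t (36/25) ds = 36*t/25.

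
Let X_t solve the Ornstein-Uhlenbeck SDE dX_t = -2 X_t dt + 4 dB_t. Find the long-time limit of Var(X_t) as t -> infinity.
lim Var(X_t) = 4

The OU SDE dX = -theta X dt + sigma dB admits the integrating factor exp(theta t): d(exp(theta t) X_t) = sigma exp(theta t) dB_t. Integrating from 0 to t gives X_t = x_0 * exp(-theta t) + sigma * int_0^t exp(-theta (t-s)) dB_s for any initial x_0. The Itô integral has variance (by the Itô isometry) sigma^2 * int_0^t exp(-2 theta (t - s)) ds = sigma^2 * (1 - exp(-2 theta t)) / (2 theta), independent of x_0.
With theta = 2, sigma = 4:
  Var(X_t) = (4)^2 * (1 - exp(-2*2 t)) / (2 * 2) = 4 - 4*exp(-4*t).
As t -> infinity, exp(-2*2 t) -> 0, so the stationary variance is sigma^2 / (2 theta) = 4.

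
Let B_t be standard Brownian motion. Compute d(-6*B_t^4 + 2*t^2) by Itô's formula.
d(-6*B_t^4 + 2*t^2) = (-36*B_t^2 + 4*t) dt + (-24*B_t^3) dB_t

Itô's formula for f(t, x): d f(t, B_t) = (f_t + (1/2) f_xx) dt + f_x dB_t. Compute partials of f(t, x) = 2*t^2 - 6*x^4:
  f_t(t,x)  = 4*t
  f_x(t,x)  = -24*x^3
  f_xx(t,x) = -72*x^2
Assemble drift = f_t + (1/2) f_xx = 4*t - 36*x^2 and diffusion = f_x = -24*x^3. Substituting x = B_t:
  d(-6*B_t^4 + 2*t^2) = (-36*B_t^2 + 4*t) dt + (-24*B_t^3) dB_t.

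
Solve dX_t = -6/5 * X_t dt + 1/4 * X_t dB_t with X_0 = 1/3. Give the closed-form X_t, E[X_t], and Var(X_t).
X_t = 1/3 * exp((-197/160) t + (1/4) B_t); E[X_t] = exp(-6*t/5)/3; Var(X_t) = (exp(t/16) - 1)*exp(-12*t/5)/9

For GBM dX = mu X dt + sigma X dB with X_0 = x_0, apply Itô to Y = log X: dY = (mu - sigma^2/2) dt + sigma dB, so Y_t = log(x_0) + (mu - sigma^2/2) t + sigma B_t and hence X_t = x_0 * exp((mu - sigma^2/2) t + sigma B_t).
With mu = -6/5, sigma = 1/4, x_0 = 1/3, this gives:
  X_t = 1/3 * exp((-197/160) * t + (1/4) * B_t).
Since sigma*B_t ~ Normal(0, sigma^2 t), E[exp(sigma*B_t)] = exp(sigma^2 t / 2); so E[X_t] = x_0 * exp((mu - sigma^2/2) t) * exp(sigma^2 t / 2) = x_0 * exp(mu t) = exp(-6*t/5)/3.
Var(X_t) = E[X_t^2] - (E[X_t])^2 = x_0^2 * exp(2 mu t) * (exp(sigma^2 t) - 1) = (exp(t/16) - 1)*exp(-12*t/5)/9.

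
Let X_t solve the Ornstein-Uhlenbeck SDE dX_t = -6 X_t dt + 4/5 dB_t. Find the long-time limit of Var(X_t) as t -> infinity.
lim Var(X_t) = 4/75

The OU SDE dX = -theta X dt + sigma dB admits the integrating factor exp(theta t): d(exp(theta t) X_t) = sigma exp(theta t) dB_t. Integrating from 0 to t gives X_t = x_0 * exp(-theta t) + sigma * int_0^t exp(-theta (t-s)) dB_s for any initial x_0. The Itô integral has variance (by the Itô isometry) sigma^2 * int_0^t exp(-2 theta (t - s)) ds = sigma^2 * (1 - exp(-2 theta t)) / (2 theta), independent of x_0.
With theta = 6, sigma = 4/5:
  Var(X_t) = (4/5)^2 * (1 - exp(-2*6 t)) / (2 * 6) = 4/75 - 4*exp(-12*t)/75.
As t -> infinity, exp(-2*6 t) -> 0, so the stationary variance is sigma^2 / (2 theta) = 4/75.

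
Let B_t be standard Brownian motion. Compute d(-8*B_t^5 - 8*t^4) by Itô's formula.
d(-8*B_t^5 - 8*t^4) = (-80*B_t^3 - 32*t^3) dt + (-40*B_t^4) dB_t

Itô's formula for f(t, x): d f(t, B_t) = (f_t + (1/2) f_xx) dt + f_x dB_t. Compute partials of f(t, x) = -8*t^4 - 8*x^5:
  f_t(t,x)  = -32*t^3
  f_x(t,x)  = -40*x^4
  f_xx(t,x) = -160*x^3
Assemble drift = f_t + (1/2) f_xx = -32*t^3 - 80*x^3 and diffusion = f_x = -40*x^4. Substituting x = B_t:
  d(-8*B_t^5 - 8*t^4) = (-80*B_t^3 - 32*t^3) dt + (-40*B_t^4) dB_t.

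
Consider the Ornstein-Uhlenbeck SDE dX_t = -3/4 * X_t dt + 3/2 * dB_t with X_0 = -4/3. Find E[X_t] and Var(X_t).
E[X_t] = -4*exp(-3*t/4)/3; Var(X_t) = 3/2 - 3*exp(-3*t/2)/2

The OU SDE dX = -theta X dt + sigma dB admits the integrating factor exp(theta t): d(exp(theta t) X_t) = sigma exp(theta t) dB_t. Integrating from 0 to t:
  X_t = x_0 * exp(-theta t) + sigma * int_0^t exp(-theta (t-s)) dB_s.
The Itô integral has mean 0 and (by the Itô isometry) variance sigma^2 * int_0^t exp(-2 theta (t - s)) ds = sigma^2 * (1 - exp(-2 theta t)) / (2 theta).
With theta = 3/4, sigma = 3/2, x_0 = -4/3:
  E[X_t] = -4/3 * exp(-3/4 t) = -4*exp(-3*t/4)/3
  Var(X_t) = (3/2)^2 * (1 - exp(-2*3/4 t)) / (2 * 3/4) = 3/2 - 3*exp(-3*t/2)/2.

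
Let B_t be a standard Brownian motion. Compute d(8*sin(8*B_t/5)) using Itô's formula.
d(8*sin(8*B_t/5)) = (-256*sin(8*B_t/5)/25) dt + (64*cos(8*B_t/5)/5) dB_t

Itô's formula for f(B_t) gives d f(B_t) = f'(B_t) dB_t + (1/2) f''(B_t) dt. Compute derivatives of f(x) = 8*sin(8*x/5):
  f'(x)  = 64*cos(8*x/5)/5
  f''(x) = -512*sin(8*x/5)/25
Substitute x = B_t and multiply the f'' term by 1/2:
  drift     = (1/2) * (-512*sin(8*x/5)/25) evaluated at B_t = -256*sin(8*B_t/5)/25
  diffusion = (64*cos(8*x/5)/5) evaluated at B_t = 64*cos(8*B_t/5)/5
Therefore d(8*sin(8*B_t/5)) = (-256*sin(8*B_t/5)/25) dt + (64*cos(8*B_t/5)/5) dB_t.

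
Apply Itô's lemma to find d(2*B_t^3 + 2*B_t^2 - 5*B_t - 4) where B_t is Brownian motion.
d(2*B_t^3 + 2*B_t^2 - 5*B_t - 4) = (6*B_t + 2) dt + (6*B_t^2 + 4*B_t - 5) dB_t

Itô's formula for f(B_t) gives d f(B_t) = f'(B_t) dB_t + (1/2) f''(B_t) dt. Compute derivatives of f(x) = 2*x^3 + 2*x^2 - 5*x - 4:
  f'(x)  = 6*x^2 + 4*x - 5
  f''(x) = 12*x + 4
Substitute x = B_t and multiply the f'' term by 1/2:
  drift     = (1/2) * (12*x + 4) evaluated at B_t = 6*B_t + 2
  diffusion = (6*x^2 + 4*x - 5) evaluated at B_t = 6*B_t^2 + 4*B_t - 5
Therefore d(2*B_t^3 + 2*B_t^2 - 5*B_t - 4) = (6*B_t + 2) dt + (6*B_t^2 + 4*B_t - 5) dB_t.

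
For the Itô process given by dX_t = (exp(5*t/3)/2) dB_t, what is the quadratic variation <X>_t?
<X>_t = 3*exp(10*t/3)/40 - 3/40

For an Itô process dX_t = a(t) dt + b(t) dB_t, the quadratic variation is <X>_t = int_0^t b(s)^2 ds (the drift term does not contribute). Here b(s) = exp(5*s/3)/2, so
  b(s)^2 = exp(10*s/3)/4.
Integrating from 0 to t:
  <X>_t = int_0^t (exp(10*s/3)/4) ds = 3*exp(10*t/3)/40 - 3/40.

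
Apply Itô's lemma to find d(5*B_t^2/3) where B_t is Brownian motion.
d(5*B_t^2/3) = (5/3) dt + (10*B_t/3) dB_t

Itô's formula for f(B_t) gives d f(B_t) = f'(B_t) dB_t + (1/2) f''(B_t) dt. Compute derivatives of f(x) = 5*x^2/3:
  f'(x)  = 10*x/3
  f''(x) = 10/3
Substitute x = B_t and multiply the f'' term by 1/2:
  drift     = (1/2) * (10/3) evaluated at B_t = 5/3
  diffusion = (10*x/3) evaluated at B_t = 10*B_t/3
Therefore d(5*B_t^2/3) = (5/3) dt + (10*B_t/3) dB_t.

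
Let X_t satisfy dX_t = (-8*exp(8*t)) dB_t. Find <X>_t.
<X>_t = 4*exp(16*t) - 4

For an Itô process dX_t = a(t) dt + b(t) dB_t, the quadratic variation is <X>_t = int_0^t b(s)^2 ds (the drift term does not contribute). Here b(s) = -8*exp(8*s), so
  b(s)^2 = 64*exp(16*s).
Integrating from 0 to t:
  <X>_t = int_0^t (64*exp(16*s)) ds = 4*exp(16*t) - 4.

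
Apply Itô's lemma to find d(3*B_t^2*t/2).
d(3*B_t^2*t/2) = (3*B_t^2/2 + 3*t/2) dt + (3*B_t*t) dB_t

Itô's formula for f(t, x): d f(t, B_t) = (f_t + (1/2) f_xx) dt + f_x dB_t. Compute partials of f(t, x) = 3*t*x^2/2:
  f_t(t,x)  = 3*x^2/2
  f_x(t,x)  = 3*t*x
  f_xx(t,x) = 3*t
Assemble drift = f_t + (1/2) f_xx = 3*t/2 + 3*x^2/2 and diffusion = f_x = 3*t*x. Substituting x = B_t:
  d(3*B_t^2*t/2) = (3*B_t^2/2 + 3*t/2) dt + (3*B_t*t) dB_t.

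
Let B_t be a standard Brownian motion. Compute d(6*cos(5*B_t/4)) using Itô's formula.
d(6*cos(5*B_t/4)) = (-75*cos(5*B_t/4)/16) dt + (-15*sin(5*B_t/4)/2) dB_t

Itô's formula for f(B_t) gives d f(B_t) = f'(B_t) dB_t + (1/2) f''(B_t) dt. Compute derivatives of f(x) = 6*cos(5*x/4):
  f'(x)  = -15*sin(5*x/4)/2
  f''(x) = -75*cos(5*x/4)/8
Substitute x = B_t and multiply the f'' term by 1/2:
  drift     = (1/2) * (-75*cos(5*x/4)/8) evaluated at B_t = -75*cos(5*B_t/4)/16
  diffusion = (-15*sin(5*x/4)/2) evaluated at B_t = -15*sin(5*B_t/4)/2
Therefore d(6*cos(5*B_t/4)) = (-75*cos(5*B_t/4)/16) dt + (-15*sin(5*B_t/4)/2) dB_t.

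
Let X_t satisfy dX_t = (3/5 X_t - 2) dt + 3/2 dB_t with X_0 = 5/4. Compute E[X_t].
E[X_t] = 10/3 - 25*exp(3*t/5)/12

Taking expectations and using E[dB_t] = 0, the mean m(t) = E[X_t] satisfies the ODE m'(t) = a m(t) + b with m(0) = x_0. With a = 3/5, b = -2, x_0 = 5/4, the solution is
  m(t) = x_0 * exp(a t) + (b/a) * (exp(a t) - 1)
       = (5/4) * exp((3/5) t) + ((-2)/(3/5)) * (exp((3/5) t) - 1)
       = 10/3 - 25*exp(3*t/5)/12.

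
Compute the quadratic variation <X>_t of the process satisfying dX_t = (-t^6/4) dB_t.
<X>_t = t^13/208

For an Itô process dX_t = a(t) dt + b(t) dB_t, the quadratic variation is <X>_t = int_0^t b(s)^2 ds (the drift term does not contribute). Here b(s) = -s^6/4, so
  b(s)^2 = s^12/16.
Integrating from 0 to t:
  <X>_t = int_0^t (s^12/16) ds = t^13/208.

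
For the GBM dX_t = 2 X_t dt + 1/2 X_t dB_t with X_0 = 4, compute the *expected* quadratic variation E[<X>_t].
E[<X>_t] = 16*exp(17*t/4)/17 - 16/17

<X>_t = int_0^t ((1/2) * X_s)^2 ds. Taking expectation inside the integral: E[<X>_t] = (1/2)^2 * int_0^t E[X_s^2] ds. For GBM, E[X_s^2] = x_0^2 * exp((2 mu + sigma^2) s). Integrating:
  E[<X>_t] = (1/2)^2 * 4^2 * (exp((2*2 + (1/2)^2) t) - 1) / (2*2 + (1/2)^2)
           = (1/2)^2 * 4^2 * (exp((17/4) t) - 1) / (17/4) = 16*exp(17*t/4)/17 - 16/17.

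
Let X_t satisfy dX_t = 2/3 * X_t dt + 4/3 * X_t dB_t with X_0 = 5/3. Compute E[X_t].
E[X_t] = 5*exp(2*t/3)/3

For GBM dX = mu X dt + sigma X dB with X_0 = x_0, apply Itô to Y = log X: dY = (mu - sigma^2/2) dt + sigma dB, so Y_t = log(x_0) + (mu - sigma^2/2) t + sigma B_t and hence X_t = x_0 * exp((mu - sigma^2/2) t + sigma B_t).
With mu = 2/3, sigma = 4/3, x_0 = 5/3, this gives:
  X_t = 5/3 * exp((-2/9) * t + (4/3) * B_t).
Since sigma*B_t ~ Normal(0, sigma^2 t), E[exp(sigma*B_t)] = exp(sigma^2 t / 2); so E[X_t] = x_0 * exp((mu - sigma^2/2) t) * exp(sigma^2 t / 2) = x_0 * exp(mu t) = 5*exp(2*t/3)/3.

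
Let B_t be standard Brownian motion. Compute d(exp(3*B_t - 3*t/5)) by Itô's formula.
d(exp(3*B_t - 3*t/5)) = (39*exp(3*B_t - 3*t/5)/10) dt + (3*exp(3*B_t - 3*t/5)) dB_t

Itô's formula for f(t, x): d f(t, B_t) = (f_t + (1/2) f_xx) dt + f_x dB_t. Compute partials of f(t, x) = exp(-3*t/5 + 3*x):
  f_t(t,x)  = -3*exp(-3*t/5 + 3*x)/5
  f_x(t,x)  = 3*exp(-3*t/5 + 3*x)
  f_xx(t,x) = 9*exp(-3*t/5 + 3*x)
Assemble drift = f_t + (1/2) f_xx = 39*exp(-3*t/5 + 3*x)/10 and diffusion = f_x = 3*exp(-3*t/5 + 3*x). Substituting x = B_t:
  d(exp(3*B_t - 3*t/5)) = (39*exp(3*B_t - 3*t/5)/10) dt + (3*exp(3*B_t - 3*t/5)) dB_t.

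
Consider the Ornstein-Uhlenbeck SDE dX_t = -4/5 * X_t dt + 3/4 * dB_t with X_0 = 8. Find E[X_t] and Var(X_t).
E[X_t] = 8*exp(-4*t/5); Var(X_t) = 45/128 - 45*exp(-8*t/5)/128

The OU SDE dX = -theta X dt + sigma dB admits the integrating factor exp(theta t): d(exp(theta t) X_t) = sigma exp(theta t) dB_t. Integrating from 0 to t:
  X_t = x_0 * exp(-theta t) + sigma * int_0^t exp(-theta (t-s)) dB_s.
The Itô integral has mean 0 and (by the Itô isometry) variance sigma^2 * int_0^t exp(-2 theta (t - s)) ds = sigma^2 * (1 - exp(-2 theta t)) / (2 theta).
With theta = 4/5, sigma = 3/4, x_0 = 8:
  E[X_t] = 8 * exp(-4/5 t) = 8*exp(-4*t/5)
  Var(X_t) = (3/4)^2 * (1 - exp(-2*4/5 t)) / (2 * 4/5) = 45/128 - 45*exp(-8*t/5)/128.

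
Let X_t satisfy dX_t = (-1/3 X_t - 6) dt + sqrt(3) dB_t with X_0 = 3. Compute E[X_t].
E[X_t] = -18 + 21*exp(-t/3)

Taking expectations and using E[dB_t] = 0, the mean m(t) = E[X_t] satisfies the ODE m'(t) = a m(t) + b with m(0) = x_0. With a = -1/3, b = -6, x_0 = 3, the solution is
  m(t) = x_0 * exp(a t) + (b/a) * (exp(a t) - 1)
       = 3 * exp((-1/3) t) + ((-6)/(-1/3)) * (exp((-1/3) t) - 1)
       = -18 + 21*exp(-t/3).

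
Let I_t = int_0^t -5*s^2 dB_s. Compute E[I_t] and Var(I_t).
E[I_t] = 0; Var(I_t) = 5*t^5

The Itô integral of a deterministic integrand f(s) has mean 0 because each increment f(s) * (B_{s+ds} - B_s) has mean 0. By the Itô isometry:
  Var( int_0^t f(s) dB_s ) = E[ (int_0^t f(s) dB_s)^2 ] = int_0^t f(s)^2 ds.
Here f(s) = -5*s^2, so f(s)^2 = 25*s^4. Integrate:
  int_0^t (25*s^4) ds = 5*t^5.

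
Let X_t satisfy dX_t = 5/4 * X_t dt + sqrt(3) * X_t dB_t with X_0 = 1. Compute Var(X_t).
Var(X_t) = (exp(3*t) - 1)*exp(5*t/2)

For GBM dX = mu X dt + sigma X dB with X_0 = x_0, apply Itô to Y = log X: dY = (mu - sigma^2/2) dt + sigma dB, so Y_t = log(x_0) + (mu - sigma^2/2) t + sigma B_t and hence X_t = x_0 * exp((mu - sigma^2/2) t + sigma B_t).
With mu = 5/4, sigma = sqrt(3), x_0 = 1, this gives:
  X_t = 1 * exp((-1/4) * t + (sqrt(3)) * B_t).
Since sigma*B_t ~ Normal(0, sigma^2 t), E[exp(sigma*B_t)] = exp(sigma^2 t / 2); so E[X_t] = x_0 * exp((mu - sigma^2/2) t) * exp(sigma^2 t / 2) = x_0 * exp(mu t) = exp(5*t/4).
Var(X_t) = E[X_t^2] - (E[X_t])^2 = x_0^2 * exp(2 mu t) * (exp(sigma^2 t) - 1) = (exp(3*t) - 1)*exp(5*t/2).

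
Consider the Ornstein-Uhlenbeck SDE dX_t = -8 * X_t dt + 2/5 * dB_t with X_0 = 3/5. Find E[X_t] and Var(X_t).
E[X_t] = 3*exp(-8*t)/5; Var(X_t) = 1/100 - exp(-16*t)/100

The OU SDE dX = -theta X dt + sigma dB admits the integrating factor exp(theta t): d(exp(theta t) X_t) = sigma exp(theta t) dB_t. Integrating from 0 to t:
  X_t = x_0 * exp(-theta t) + sigma * int_0^t exp(-theta (t-s)) dB_s.
The Itô integral has mean 0 and (by the Itô isometry) variance sigma^2 * int_0^t exp(-2 theta (t - s)) ds = sigma^2 * (1 - exp(-2 theta t)) / (2 theta).
With theta = 8, sigma = 2/5, x_0 = 3/5:
  E[X_t] = 3/5 * exp(-8 t) = 3*exp(-8*t)/5
  Var(X_t) = (2/5)^2 * (1 - exp(-2*8 t)) / (2 * 8) = 1/100 - exp(-16*t)/100.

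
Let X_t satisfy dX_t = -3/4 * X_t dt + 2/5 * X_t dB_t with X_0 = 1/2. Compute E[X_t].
E[X_t] = exp(-3*t/4)/2

For GBM dX = mu X dt + sigma X dB with X_0 = x_0, apply Itô to Y = log X: dY = (mu - sigma^2/2) dt + sigma dB, so Y_t = log(x_0) + (mu - sigma^2/2) t + sigma B_t and hence X_t = x_0 * exp((mu - sigma^2/2) t + sigma B_t).
With mu = -3/4, sigma = 2/5, x_0 = 1/2, this gives:
  X_t = 1/2 * exp((-83/100) * t + (2/5) * B_t).
Since sigma*B_t ~ Normal(0, sigma^2 t), E[exp(sigma*B_t)] = exp(sigma^2 t / 2); so E[X_t] = x_0 * exp((mu - sigma^2/2) t) * exp(sigma^2 t / 2) = x_0 * exp(mu t) = exp(-3*t/4)/2.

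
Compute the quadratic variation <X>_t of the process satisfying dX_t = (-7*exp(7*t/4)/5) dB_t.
<X>_t = 14*exp(7*t/2)/25 - 14/25

For an Itô process dX_t = a(t) dt + b(t) dB_t, the quadratic variation is <X>_t = int_0^t b(s)^2 ds (the drift term does not contribute). Here b(s) = -7*exp(7*s/4)/5, so
  b(s)^2 = 49*exp(7*s/2)/25.
Integrating from 0 to t:
  <X>_t = int_0^t (49*exp(7*s/2)/25) ds = 14*exp(7*t/2)/25 - 14/25.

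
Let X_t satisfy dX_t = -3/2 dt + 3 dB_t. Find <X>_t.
<X>_t = 9*t

For an Itô process dX_t = a(t) dt + b(t) dB_t, the quadratic variation is <X>_t = int_0^t b(s)^2 ds (the drift term does not contribute). Here b(s) = 3, so
  b(s)^2 = 9.
Integrating from 0 to t:
  <X>_t = int_0^t (9) ds = 9*t.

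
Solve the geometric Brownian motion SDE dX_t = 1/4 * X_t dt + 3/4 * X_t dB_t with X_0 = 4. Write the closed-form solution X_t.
X_t = 4 * exp((-1/32) * t + (3/4) * B_t)

For GBM dX = mu X dt + sigma X dB with X_0 = x_0, apply Itô to Y = log X: dY = (mu - sigma^2/2) dt + sigma dB, so Y_t = log(x_0) + (mu - sigma^2/2) t + sigma B_t and hence X_t = x_0 * exp((mu - sigma^2/2) t + sigma B_t).
With mu = 1/4, sigma = 3/4, x_0 = 4, this gives:
  X_t = 4 * exp((-1/32) * t + (3/4) * B_t).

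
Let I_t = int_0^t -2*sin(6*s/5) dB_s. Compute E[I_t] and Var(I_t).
E[I_t] = 0; Var(I_t) = 2*t - 5*sin(12*t/5)/6

The Itô integral of a deterministic integrand f(s) has mean 0 because each increment f(s) * (B_{s+ds} - B_s) has mean 0. By the Itô isometry:
  Var( int_0^t f(s) dB_s ) = E[ (int_0^t f(s) dB_s)^2 ] = int_0^t f(s)^2 ds.
Here f(s) = -2*sin(6*s/5), so f(s)^2 = 4*sin(6*s/5)^2. Integrate:
  int_0^t (4*sin(6*s/5)^2) ds = 2*t - 5*sin(12*t/5)/6.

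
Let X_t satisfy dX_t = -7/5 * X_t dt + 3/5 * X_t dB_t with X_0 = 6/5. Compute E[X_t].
E[X_t] = 6*exp(-7*t/5)/5

For GBM dX = mu X dt + sigma X dB with X_0 = x_0, apply Itô to Y = log X: dY = (mu - sigma^2/2) dt + sigma dB, so Y_t = log(x_0) + (mu - sigma^2/2) t + sigma B_t and hence X_t = x_0 * exp((mu - sigma^2/2) t + sigma B_t).
With mu = -7/5, sigma = 3/5, x_0 = 6/5, this gives:
  X_t = 6/5 * exp((-79/50) * t + (3/5) * B_t).
Since sigma*B_t ~ Normal(0, sigma^2 t), E[exp(sigma*B_t)] = exp(sigma^2 t / 2); so E[X_t] = x_0 * exp((mu - sigma^2/2) t) * exp(sigma^2 t / 2) = x_0 * exp(mu t) = 6*exp(-7*t/5)/5.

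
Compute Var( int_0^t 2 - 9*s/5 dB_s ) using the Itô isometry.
Var = t*(27*t^2 - 90*t + 100)/25

The Itô integral of a deterministic integrand f(s) has mean 0 because each increment f(s) * (B_{s+ds} - B_s) has mean 0. By the Itô isometry:
  Var( int_0^t f(s) dB_s ) = E[ (int_0^t f(s) dB_s)^2 ] = int_0^t f(s)^2 ds.
Here f(s) = 2 - 9*s/5, so f(s)^2 = (9*s - 10)^2/25. Integrate:
  int_0^t ((9*s - 10)^2/25) ds = t*(27*t^2 - 90*t + 100)/25.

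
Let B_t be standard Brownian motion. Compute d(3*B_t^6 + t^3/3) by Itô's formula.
d(3*B_t^6 + t^3/3) = (45*B_t^4 + t^2) dt + (18*B_t^5) dB_t

Itô's formula for f(t, x): d f(t, B_t) = (f_t + (1/2) f_xx) dt + f_x dB_t. Compute partials of f(t, x) = t^3/3 + 3*x^6:
  f_t(t,x)  = t^2
  f_x(t,x)  = 18*x^5
  f_xx(t,x) = 90*x^4
Assemble drift = f_t + (1/2) f_xx = t^2 + 45*x^4 and diffusion = f_x = 18*x^5. Substituting x = B_t:
  d(3*B_t^6 + t^3/3) = (45*B_t^4 + t^2) dt + (18*B_t^5) dB_t.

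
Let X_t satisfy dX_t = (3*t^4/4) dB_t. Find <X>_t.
<X>_t = t^9/16

For an Itô process dX_t = a(t) dt + b(t) dB_t, the quadratic variation is <X>_t = int_0^t b(s)^2 ds (the drift term does not contribute). Here b(s) = 3*s^4/4, so
  b(s)^2 = 9*s^8/16.
Integrating from 0 to t:
  <X>_t = int_0^t (9*s^8/16) ds = t^9/16.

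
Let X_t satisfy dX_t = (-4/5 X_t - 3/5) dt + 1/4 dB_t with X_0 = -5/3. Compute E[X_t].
E[X_t] = -3/4 - 11*exp(-4*t/5)/12

Taking expectations and using E[dB_t] = 0, the mean m(t) = E[X_t] satisfies the ODE m'(t) = a m(t) + b with m(0) = x_0. With a = -4/5, b = -3/5, x_0 = -5/3, the solution is
  m(t) = x_0 * exp(a t) + (b/a) * (exp(a t) - 1)
       = (-5/3) * exp((-4/5) t) + ((-3/5)/(-4/5)) * (exp((-4/5) t) - 1)
       = -3/4 - 11*exp(-4*t/5)/12.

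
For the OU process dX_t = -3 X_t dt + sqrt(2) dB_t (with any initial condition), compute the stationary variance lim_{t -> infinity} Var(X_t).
lim Var(X_t) = 1/3

The OU SDE dX = -theta X dt + sigma dB admits the integrating factor exp(theta t): d(exp(theta t) X_t) = sigma exp(theta t) dB_t. Integrating from 0 to t gives X_t = x_0 * exp(-theta t) + sigma * int_0^t exp(-theta (t-s)) dB_s for any initial x_0. The Itô integral has variance (by the Itô isometry) sigma^2 * int_0^t exp(-2 theta (t - s)) ds = sigma^2 * (1 - exp(-2 theta t)) / (2 theta), independent of x_0.
With theta = 3, sigma = sqrt(2):
  Var(X_t) = (sqrt(2))^2 * (1 - exp(-2*3 t)) / (2 * 3) = 1/3 - exp(-6*t)/3.
As t -> infinity, exp(-2*3 t) -> 0, so the stationary variance is sigma^2 / (2 theta) = 1/3.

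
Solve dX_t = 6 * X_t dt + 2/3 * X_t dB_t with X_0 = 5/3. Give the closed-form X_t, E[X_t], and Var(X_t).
X_t = 5/3 * exp((52/9) t + (2/3) B_t); E[X_t] = 5*exp(6*t)/3; Var(X_t) = 25*(exp(4*t/9) - 1)*exp(12*t)/9

For GBM dX = mu X dt + sigma X dB with X_0 = x_0, apply Itô to Y = log X: dY = (mu - sigma^2/2) dt + sigma dB, so Y_t = log(x_0) + (mu - sigma^2/2) t + sigma B_t and hence X_t = x_0 * exp((mu - sigma^2/2) t + sigma B_t).
With mu = 6, sigma = 2/3, x_0 = 5/3, this gives:
  X_t = 5/3 * exp((52/9) * t + (2/3) * B_t).
Since sigma*B_t ~ Normal(0, sigma^2 t), E[exp(sigma*B_t)] = exp(sigma^2 t / 2); so E[X_t] = x_0 * exp((mu - sigma^2/2) t) * exp(sigma^2 t / 2) = x_0 * exp(mu t) = 5*exp(6*t)/3.
Var(X_t) = E[X_t^2] - (E[X_t])^2 = x_0^2 * exp(2 mu t) * (exp(sigma^2 t) - 1) = 25*(exp(4*t/9) - 1)*exp(12*t)/9.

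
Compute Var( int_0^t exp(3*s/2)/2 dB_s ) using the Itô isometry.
Var = exp(3*t)/12 - 1/12

The Itô integral of a deterministic integrand f(s) has mean 0 because each increment f(s) * (B_{s+ds} - B_s) has mean 0. By the Itô isometry:
  Var( int_0^t f(s) dB_s ) = E[ (int_0^t f(s) dB_s)^2 ] = int_0^t f(s)^2 ds.
Here f(s) = exp(3*s/2)/2, so f(s)^2 = exp(3*s)/4. Integrate:
  int_0^t (exp(3*s)/4) ds = exp(3*t)/12 - 1/12.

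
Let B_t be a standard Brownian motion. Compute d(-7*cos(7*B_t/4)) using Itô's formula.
d(-7*cos(7*B_t/4)) = (343*cos(7*B_t/4)/32) dt + (49*sin(7*B_t/4)/4) dB_t

Itô's formula for f(B_t) gives d f(B_t) = f'(B_t) dB_t + (1/2) f''(B_t) dt. Compute derivatives of f(x) = -7*cos(7*x/4):
  f'(x)  = 49*sin(7*x/4)/4
  f''(x) = 343*cos(7*x/4)/16
Substitute x = B_t and multiply the f'' term by 1/2:
  drift     = (1/2) * (343*cos(7*x/4)/16) evaluated at B_t = 343*cos(7*B_t/4)/32
  diffusion = (49*sin(7*x/4)/4) evaluated at B_t = 49*sin(7*B_t/4)/4
Therefore d(-7*cos(7*B_t/4)) = (343*cos(7*B_t/4)/32) dt + (49*sin(7*B_t/4)/4) dB_t.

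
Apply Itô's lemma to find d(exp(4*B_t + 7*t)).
d(exp(4*B_t + 7*t)) = (15*exp(4*B_t + 7*t)) dt + (4*exp(4*B_t + 7*t)) dB_t

Itô's formula for f(t, x): d f(t, B_t) = (f_t + (1/2) f_xx) dt + f_x dB_t. Compute partials of f(t, x) = exp(7*t + 4*x):
  f_t(t,x)  = 7*exp(7*t + 4*x)
  f_x(t,x)  = 4*exp(7*t + 4*x)
  f_xx(t,x) = 16*exp(7*t + 4*x)
Assemble drift = f_t + (1/2) f_xx = 15*exp(7*t + 4*x) and diffusion = f_x = 4*exp(7*t + 4*x). Substituting x = B_t:
  d(exp(4*B_t + 7*t)) = (15*exp(4*B_t + 7*t)) dt + (4*exp(4*B_t + 7*t)) dB_t.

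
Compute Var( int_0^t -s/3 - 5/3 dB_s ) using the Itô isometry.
Var = t*(t^2 + 15*t + 75)/27

The Itô integral of a deterministic integrand f(s) has mean 0 because each increment f(s) * (B_{s+ds} - B_s) has mean 0. By the Itô isometry:
  Var( int_0^t f(s) dB_s ) = E[ (int_0^t f(s) dB_s)^2 ] = int_0^t f(s)^2 ds.
Here f(s) = -s/3 - 5/3, so f(s)^2 = (s + 5)^2/9. Integrate:
  int_0^t ((s + 5)^2/9) ds = t*(t^2 + 15*t + 75)/27.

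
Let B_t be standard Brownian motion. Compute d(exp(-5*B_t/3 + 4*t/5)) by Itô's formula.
d(exp(-5*B_t/3 + 4*t/5)) = (197*exp(-5*B_t/3 + 4*t/5)/90) dt + (-5*exp(-5*B_t/3 + 4*t/5)/3) dB_t

Itô's formula for f(t, x): d f(t, B_t) = (f_t + (1/2) f_xx) dt + f_x dB_t. Compute partials of f(t, x) = exp(4*t/5 - 5*x/3):
  f_t(t,x)  = 4*exp(4*t/5 - 5*x/3)/5
  f_x(t,x)  = -5*exp(4*t/5 - 5*x/3)/3
  f_xx(t,x) = 25*exp(4*t/5 - 5*x/3)/9
Assemble drift = f_t + (1/2) f_xx = 197*exp(4*t/5 - 5*x/3)/90 and diffusion = f_x = -5*exp(4*t/5 - 5*x/3)/3. Substituting x = B_t:
  d(exp(-5*B_t/3 + 4*t/5)) = (197*exp(-5*B_t/3 + 4*t/5)/90) dt + (-5*exp(-5*B_t/3 + 4*t/5)/3) dB_t.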